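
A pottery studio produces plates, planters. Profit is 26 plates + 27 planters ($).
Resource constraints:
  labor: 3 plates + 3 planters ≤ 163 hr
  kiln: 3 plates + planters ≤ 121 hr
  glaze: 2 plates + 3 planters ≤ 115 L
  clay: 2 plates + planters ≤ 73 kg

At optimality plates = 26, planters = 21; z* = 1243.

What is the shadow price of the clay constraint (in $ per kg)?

Check each constraint at x*: labor 141/163 (slack 22); kiln 99/121 (slack 22); glaze 115/115 (tight); clay 73/73 (tight).
Since labor, kiln are not tight, their duals are 0.
The binding rows give the dual system: 2·y_glaze + 2·y_clay = 26 and 3·y_glaze + 1·y_clay = 27.
→ y_glaze = 7 and y_clay = 6.
Shadow price of clay = 6.

6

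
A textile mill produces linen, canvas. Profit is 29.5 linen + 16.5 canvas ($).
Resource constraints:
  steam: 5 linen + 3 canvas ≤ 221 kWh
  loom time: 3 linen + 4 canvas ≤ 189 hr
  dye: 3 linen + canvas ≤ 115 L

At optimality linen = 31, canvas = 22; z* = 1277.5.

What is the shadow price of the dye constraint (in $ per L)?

1.5

Binding: steam and dye. Non-binding: loom time (8 unused).
Slack constraints have shadow price 0 (complementary slackness).
From A_Bᵀ y = c: 5·y_steam + 3·y_dye = 29.5; 3·y_steam + 1·y_dye = 16.5.
Solving: y_steam = 5, y_dye = 1.5.
Shadow price of dye = 1.5.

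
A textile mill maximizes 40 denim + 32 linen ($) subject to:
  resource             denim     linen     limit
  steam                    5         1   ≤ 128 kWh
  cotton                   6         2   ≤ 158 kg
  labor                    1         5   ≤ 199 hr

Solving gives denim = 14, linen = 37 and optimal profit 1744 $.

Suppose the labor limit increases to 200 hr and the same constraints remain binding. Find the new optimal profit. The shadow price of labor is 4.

Δb = 1, so new z* = 1744 + (4)·(1) = 1744 + 4 = 1748.

1748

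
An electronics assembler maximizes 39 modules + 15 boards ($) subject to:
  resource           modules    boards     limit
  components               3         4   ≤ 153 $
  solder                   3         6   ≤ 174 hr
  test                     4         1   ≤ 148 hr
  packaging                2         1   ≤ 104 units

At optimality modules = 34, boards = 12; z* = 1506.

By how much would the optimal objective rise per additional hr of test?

9

At the optimum: components uses 150 of 153 (slack = 3); solder uses 174 of 174 (binding); test uses 148 of 148 (binding); packaging uses 80 of 104 (slack = 24).
Slack constraints have shadow price 0 (complementary slackness).
The binding rows give the dual system: 3·y_solder + 4·y_test = 39 and 6·y_solder + 1·y_test = 15.
Solving: y_solder = 1, y_test = 9.
Shadow price of test = 9.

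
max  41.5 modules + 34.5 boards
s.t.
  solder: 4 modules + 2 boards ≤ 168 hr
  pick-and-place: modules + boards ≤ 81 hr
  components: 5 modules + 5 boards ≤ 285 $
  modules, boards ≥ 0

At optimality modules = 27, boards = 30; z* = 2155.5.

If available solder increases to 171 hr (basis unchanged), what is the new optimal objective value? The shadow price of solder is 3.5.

Δb = 3, so new z* = 2155.5 + (3.5)·(3) = 2155.5 + 10.5 = 2166.

2166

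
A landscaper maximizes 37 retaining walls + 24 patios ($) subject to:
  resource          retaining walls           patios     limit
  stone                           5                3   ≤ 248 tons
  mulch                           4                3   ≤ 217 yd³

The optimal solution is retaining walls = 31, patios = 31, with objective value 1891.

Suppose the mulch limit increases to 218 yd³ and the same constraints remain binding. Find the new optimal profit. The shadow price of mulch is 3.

1894

Δb = 1, so new z* = 1891 + (3)·(1) = 1891 + 3 = 1894.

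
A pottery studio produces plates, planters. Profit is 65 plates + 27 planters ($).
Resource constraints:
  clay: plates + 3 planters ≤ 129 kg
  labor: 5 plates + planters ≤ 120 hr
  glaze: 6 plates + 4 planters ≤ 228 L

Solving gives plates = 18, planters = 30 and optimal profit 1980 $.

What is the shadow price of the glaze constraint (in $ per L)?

5

Check each constraint at x*: clay 108/129 (slack 21); labor 120/120 (tight); glaze 228/228 (tight).
Slack constraints have shadow price 0 (complementary slackness).
The binding rows give the dual system: 5·y_labor + 6·y_glaze = 65 and 1·y_labor + 4·y_glaze = 27.
This yields shadow prices y_labor = 7, y_glaze = 5.
Shadow price of glaze = 5.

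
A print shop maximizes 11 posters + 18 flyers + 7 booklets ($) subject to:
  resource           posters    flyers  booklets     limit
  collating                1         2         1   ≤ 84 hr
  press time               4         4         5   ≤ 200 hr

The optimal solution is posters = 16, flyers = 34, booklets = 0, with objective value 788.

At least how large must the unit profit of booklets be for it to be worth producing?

Both collating and press time are binding at x*.
From A_Bᵀ y = c: 1·y_collating + 4·y_press time = 11; 2·y_collating + 4·y_press time = 18.
Solving: y_collating = 7, y_press time = 1.
booklets enters the basis when its profit ≥ yᵀa₃ = 7·1 + 1·5 = 12.

12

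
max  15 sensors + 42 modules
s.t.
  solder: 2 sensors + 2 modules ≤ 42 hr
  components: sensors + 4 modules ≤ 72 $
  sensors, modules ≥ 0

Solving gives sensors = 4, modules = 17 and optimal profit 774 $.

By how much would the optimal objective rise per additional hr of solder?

3

Both solder and components are binding at x*.
The binding rows give the dual system: 2·y_solder + 1·y_components = 15 and 2·y_solder + 4·y_components = 42.
This yields shadow prices y_solder = 3, y_components = 9.
Shadow price of solder = 3.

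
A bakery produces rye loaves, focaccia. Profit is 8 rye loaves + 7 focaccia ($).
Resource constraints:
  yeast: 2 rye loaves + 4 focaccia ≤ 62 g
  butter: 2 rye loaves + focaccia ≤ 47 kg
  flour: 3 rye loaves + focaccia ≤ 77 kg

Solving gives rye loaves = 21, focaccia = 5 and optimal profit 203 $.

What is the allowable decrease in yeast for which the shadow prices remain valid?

Binding constraints: yeast, butter. The basis is B = [[2,4],[2,1]] with det -6.
Per unit decrease in yeast, x* moves by d = (0.1667, -0.3333).
The basis stays optimal until focaccia reaches 0; allowable decrease = 15 g.

15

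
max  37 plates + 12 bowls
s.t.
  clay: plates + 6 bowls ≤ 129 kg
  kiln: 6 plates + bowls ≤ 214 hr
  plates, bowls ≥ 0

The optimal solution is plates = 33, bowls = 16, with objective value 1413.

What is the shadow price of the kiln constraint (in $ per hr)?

Both clay and kiln are binding at x*.
The binding rows give the dual system: 1·y_clay + 6·y_kiln = 37 and 6·y_clay + 1·y_kiln = 12.
This yields shadow prices y_clay = 1, y_kiln = 6.
Shadow price of kiln = 6.

6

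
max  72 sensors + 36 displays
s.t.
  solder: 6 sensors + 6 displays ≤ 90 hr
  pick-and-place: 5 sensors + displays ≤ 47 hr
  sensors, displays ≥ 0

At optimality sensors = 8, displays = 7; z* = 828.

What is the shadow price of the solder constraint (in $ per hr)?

4.5

Both solder and pick-and-place are binding at x*.
The binding rows give the dual system: 6·y_solder + 5·y_pick-and-place = 72 and 6·y_solder + 1·y_pick-and-place = 36.
→ y_solder = 4.5 and y_pick-and-place = 9.
Shadow price of solder = 4.5.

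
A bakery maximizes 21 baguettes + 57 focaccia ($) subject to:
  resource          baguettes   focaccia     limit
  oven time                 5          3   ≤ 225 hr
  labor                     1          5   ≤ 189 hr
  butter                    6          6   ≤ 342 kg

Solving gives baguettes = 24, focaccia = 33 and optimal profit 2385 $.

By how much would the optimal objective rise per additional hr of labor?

Binding: labor and butter. Non-binding: oven time (6 unused).
By complementary slackness, y = 0 for the non-binding constraint.
Dual feasibility on the basic columns requires 1·y_labor + 6·y_butter = 21, 5·y_labor + 6·y_butter = 57.
This yields shadow prices y_labor = 9, y_butter = 2.
Shadow price of labor = 9.

9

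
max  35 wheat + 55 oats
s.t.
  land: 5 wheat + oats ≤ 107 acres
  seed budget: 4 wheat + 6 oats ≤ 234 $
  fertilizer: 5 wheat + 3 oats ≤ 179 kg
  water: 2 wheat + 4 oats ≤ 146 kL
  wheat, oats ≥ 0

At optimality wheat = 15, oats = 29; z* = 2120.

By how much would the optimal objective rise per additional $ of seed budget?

7.5

Binding: seed budget and water. Non-binding: land (3 unused), fertilizer (17 unused).
Since land, fertilizer are not tight, their duals are 0.
The binding rows give the dual system: 4·y_seed budget + 2·y_water = 35 and 6·y_seed budget + 4·y_water = 55.
This yields shadow prices y_seed budget = 7.5, y_water = 2.5.
Shadow price of seed budget = 7.5.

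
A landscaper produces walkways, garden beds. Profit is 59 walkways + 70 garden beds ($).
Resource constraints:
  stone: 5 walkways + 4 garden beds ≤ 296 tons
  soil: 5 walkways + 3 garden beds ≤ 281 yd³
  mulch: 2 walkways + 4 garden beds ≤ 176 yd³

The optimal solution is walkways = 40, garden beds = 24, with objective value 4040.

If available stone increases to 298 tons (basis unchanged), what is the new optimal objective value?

At the optimum: stone uses 296 of 296 (binding); soil uses 272 of 281 (slack = 9); mulch uses 176 of 176 (binding).
By complementary slackness, y = 0 for the non-binding constraint.
From A_Bᵀ y = c: 5·y_stone + 2·y_mulch = 59; 4·y_stone + 4·y_mulch = 70.
→ y_stone = 8 and y_mulch = 9.5.
Δz = y_stone·Δb = 8 × (2) = 16, so new z* = 4040 + 16 = 4056.

4056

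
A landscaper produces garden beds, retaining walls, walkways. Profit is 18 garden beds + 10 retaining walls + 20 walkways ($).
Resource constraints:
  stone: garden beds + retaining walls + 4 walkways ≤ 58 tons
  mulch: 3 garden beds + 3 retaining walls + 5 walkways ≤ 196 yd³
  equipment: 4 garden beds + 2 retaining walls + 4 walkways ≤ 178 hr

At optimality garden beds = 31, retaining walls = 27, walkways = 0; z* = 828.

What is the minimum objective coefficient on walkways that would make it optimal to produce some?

24

Binding: stone and equipment. Non-binding: mulch (22 unused).
Slack constraints have shadow price 0 (complementary slackness).
Dual feasibility on the basic columns requires 1·y_stone + 4·y_equipment = 18, 1·y_stone + 2·y_equipment = 10.
→ y_stone = 2 and y_equipment = 4.
walkways enters the basis when its profit ≥ yᵀa₃ = 2·4 + 4·4 = 24.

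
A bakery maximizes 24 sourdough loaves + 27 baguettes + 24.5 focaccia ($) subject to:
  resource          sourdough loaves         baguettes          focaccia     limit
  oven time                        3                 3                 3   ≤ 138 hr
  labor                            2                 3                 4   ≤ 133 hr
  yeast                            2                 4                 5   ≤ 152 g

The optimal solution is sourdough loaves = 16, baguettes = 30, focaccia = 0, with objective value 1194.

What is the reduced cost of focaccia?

Binding: oven time and yeast. Non-binding: labor (11 unused).
By complementary slackness, y = 0 for the non-binding constraint.
The binding rows give the dual system: 3·y_oven time + 2·y_yeast = 24 and 3·y_oven time + 4·y_yeast = 27.
→ y_oven time = 7 and y_yeast = 1.5.
Reduced cost of focaccia: c₃ − yᵀa₃ = 24.5 − (7·3 + 1.5·5) = 24.5 − 28.5 = -4.

-4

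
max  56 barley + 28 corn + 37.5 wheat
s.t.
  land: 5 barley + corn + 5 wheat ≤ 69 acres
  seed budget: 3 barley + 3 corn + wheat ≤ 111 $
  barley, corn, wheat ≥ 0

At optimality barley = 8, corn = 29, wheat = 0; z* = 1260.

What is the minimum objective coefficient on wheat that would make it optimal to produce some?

At the optimum: land uses 69 of 69 (binding); seed budget uses 111 of 111 (binding).
The binding rows give the dual system: 5·y_land + 3·y_seed budget = 56 and 1·y_land + 3·y_seed budget = 28.
This yields shadow prices y_land = 7, y_seed budget = 7.
wheat enters the basis when its profit ≥ yᵀa₃ = 7·5 + 7·1 = 42.

42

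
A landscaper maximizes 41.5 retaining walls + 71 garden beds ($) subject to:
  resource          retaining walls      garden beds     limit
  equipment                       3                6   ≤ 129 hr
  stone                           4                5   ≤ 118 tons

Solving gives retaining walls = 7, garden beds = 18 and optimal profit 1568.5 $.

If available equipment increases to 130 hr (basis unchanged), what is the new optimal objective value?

At the optimum: equipment uses 129 of 129 (binding); stone uses 118 of 118 (binding).
The binding rows give the dual system: 3·y_equipment + 4·y_stone = 41.5 and 6·y_equipment + 5·y_stone = 71.
→ y_equipment = 8.5 and y_stone = 4.
Δz = y_equipment·Δb = 8.5 × (1) = 8.5, so new z* = 1568.5 + 8.5 = 1577.

1577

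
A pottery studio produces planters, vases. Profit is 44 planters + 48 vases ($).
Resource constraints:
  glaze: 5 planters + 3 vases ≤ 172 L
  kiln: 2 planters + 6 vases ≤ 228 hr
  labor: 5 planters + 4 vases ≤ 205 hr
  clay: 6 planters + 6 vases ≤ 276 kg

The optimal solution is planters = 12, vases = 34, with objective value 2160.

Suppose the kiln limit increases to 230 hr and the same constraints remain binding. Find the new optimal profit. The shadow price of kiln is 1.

2162

Δb = 2, so new z* = 2160 + (1)·(2) = 2160 + 2 = 2162.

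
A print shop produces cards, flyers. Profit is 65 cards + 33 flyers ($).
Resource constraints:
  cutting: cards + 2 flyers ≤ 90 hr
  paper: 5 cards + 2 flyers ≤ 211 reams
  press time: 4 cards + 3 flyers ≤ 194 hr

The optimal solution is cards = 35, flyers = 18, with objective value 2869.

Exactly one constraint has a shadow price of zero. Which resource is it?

cutting: 71/90 (slack 19)
paper: 211/211 (binding)
press time: 194/194 (binding)
By complementary slackness, a constraint with positive slack has shadow price 0 → cutting.

cutting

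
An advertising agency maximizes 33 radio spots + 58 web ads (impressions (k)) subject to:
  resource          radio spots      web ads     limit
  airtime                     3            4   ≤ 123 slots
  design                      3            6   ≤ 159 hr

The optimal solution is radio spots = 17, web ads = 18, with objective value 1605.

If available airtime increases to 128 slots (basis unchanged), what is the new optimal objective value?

Both airtime and design are binding at x*.
Dual feasibility on the basic columns requires 3·y_airtime + 3·y_design = 33, 4·y_airtime + 6·y_design = 58.
→ y_airtime = 4 and y_design = 7.
Δz = y_airtime·Δb = 4 × (5) = 20, so new z* = 1605 + 20 = 1625.

1625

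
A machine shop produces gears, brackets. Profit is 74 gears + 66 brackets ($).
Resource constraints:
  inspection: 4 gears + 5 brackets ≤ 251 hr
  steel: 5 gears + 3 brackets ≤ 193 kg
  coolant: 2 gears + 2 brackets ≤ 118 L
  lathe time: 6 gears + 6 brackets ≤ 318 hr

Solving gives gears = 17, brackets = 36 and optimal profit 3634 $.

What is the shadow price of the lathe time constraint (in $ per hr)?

Binding: steel and lathe time. Non-binding: inspection (3 unused), coolant (12 unused).
By complementary slackness, y = 0 for the non-binding constraints.
The binding rows give the dual system: 5·y_steel + 6·y_lathe time = 74 and 3·y_steel + 6·y_lathe time = 66.
Solving: y_steel = 4, y_lathe time = 9.
Shadow price of lathe time = 9.

9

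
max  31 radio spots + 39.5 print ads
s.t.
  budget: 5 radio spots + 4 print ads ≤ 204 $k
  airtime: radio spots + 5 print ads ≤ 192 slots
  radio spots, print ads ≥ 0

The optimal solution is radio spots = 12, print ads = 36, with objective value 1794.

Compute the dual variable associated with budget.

5.5

Both budget and airtime are binding at x*.
Dual feasibility on the basic columns requires 5·y_budget + 1·y_airtime = 31, 4·y_budget + 5·y_airtime = 39.5.
→ y_budget = 5.5 and y_airtime = 3.5.
Shadow price of budget = 5.5.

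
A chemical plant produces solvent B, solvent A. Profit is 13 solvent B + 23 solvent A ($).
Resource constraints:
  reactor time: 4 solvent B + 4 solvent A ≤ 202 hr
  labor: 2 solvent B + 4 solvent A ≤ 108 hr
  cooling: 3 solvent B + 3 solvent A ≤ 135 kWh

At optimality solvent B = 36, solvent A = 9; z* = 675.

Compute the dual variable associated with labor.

Check each constraint at x*: reactor time 180/202 (slack 22); labor 108/108 (tight); cooling 135/135 (tight).
Slack constraints have shadow price 0 (complementary slackness).
The binding rows give the dual system: 2·y_labor + 3·y_cooling = 13 and 4·y_labor + 3·y_cooling = 23.
This yields shadow prices y_labor = 5, y_cooling = 1.
Shadow price of labor = 5.

5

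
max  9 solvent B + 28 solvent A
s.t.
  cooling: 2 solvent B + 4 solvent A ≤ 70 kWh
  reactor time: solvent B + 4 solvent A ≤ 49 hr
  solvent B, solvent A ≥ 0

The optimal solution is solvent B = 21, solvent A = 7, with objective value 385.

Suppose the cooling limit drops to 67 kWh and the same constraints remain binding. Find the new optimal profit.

379

At the optimum: cooling uses 70 of 70 (binding); reactor time uses 49 of 49 (binding).
From A_Bᵀ y = c: 2·y_cooling + 1·y_reactor time = 9; 4·y_cooling + 4·y_reactor time = 28.
→ y_cooling = 2 and y_reactor time = 5.
Δz = y_cooling·Δb = 2 × (-3) = -6, so new z* = 385 − 6 = 379.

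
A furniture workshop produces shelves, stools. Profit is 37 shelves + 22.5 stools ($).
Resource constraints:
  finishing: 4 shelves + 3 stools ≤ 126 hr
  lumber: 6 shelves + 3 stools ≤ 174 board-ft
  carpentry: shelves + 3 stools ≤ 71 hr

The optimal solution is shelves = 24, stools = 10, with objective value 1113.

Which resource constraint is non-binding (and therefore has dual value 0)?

carpentry

finishing: 126/126 (binding)
lumber: 174/174 (binding)
carpentry: 54/71 (slack 17)
By complementary slackness, a constraint with positive slack has shadow price 0 → carpentry.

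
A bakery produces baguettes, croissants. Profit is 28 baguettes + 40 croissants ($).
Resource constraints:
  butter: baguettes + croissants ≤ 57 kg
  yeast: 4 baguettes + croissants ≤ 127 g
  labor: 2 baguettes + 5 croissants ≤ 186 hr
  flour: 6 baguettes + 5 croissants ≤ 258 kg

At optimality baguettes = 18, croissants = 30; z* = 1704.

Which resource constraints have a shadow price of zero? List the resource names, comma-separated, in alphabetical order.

butter, yeast

butter: 48/57 (slack 9)
yeast: 102/127 (slack 25)
labor: 186/186 (binding)
flour: 258/258 (binding)
By complementary slackness, a constraint with positive slack has shadow price 0 → butter, yeast.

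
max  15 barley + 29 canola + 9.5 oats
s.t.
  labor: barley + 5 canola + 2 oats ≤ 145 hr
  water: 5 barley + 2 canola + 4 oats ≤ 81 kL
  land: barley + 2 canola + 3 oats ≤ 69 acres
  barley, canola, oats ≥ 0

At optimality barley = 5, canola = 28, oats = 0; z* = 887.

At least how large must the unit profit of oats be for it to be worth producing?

Check each constraint at x*: labor 145/145 (tight); water 81/81 (tight); land 61/69 (slack 8).
Since land is not tight, its dual is 0.
Dual feasibility on the basic columns requires 1·y_labor + 5·y_water = 15, 5·y_labor + 2·y_water = 29.
This yields shadow prices y_labor = 5, y_water = 2.
oats enters the basis when its profit ≥ yᵀa₃ = 5·2 + 2·4 = 18.

18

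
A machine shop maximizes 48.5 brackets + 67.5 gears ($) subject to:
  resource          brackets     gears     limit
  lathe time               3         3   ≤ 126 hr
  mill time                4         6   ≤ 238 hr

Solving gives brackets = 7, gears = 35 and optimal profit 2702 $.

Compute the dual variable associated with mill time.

9.5

At the optimum: lathe time uses 126 of 126 (binding); mill time uses 238 of 238 (binding).
From A_Bᵀ y = c: 3·y_lathe time + 4·y_mill time = 48.5; 3·y_lathe time + 6·y_mill time = 67.5.
This yields shadow prices y_lathe time = 3.5, y_mill time = 9.5.
Shadow price of mill time = 9.5.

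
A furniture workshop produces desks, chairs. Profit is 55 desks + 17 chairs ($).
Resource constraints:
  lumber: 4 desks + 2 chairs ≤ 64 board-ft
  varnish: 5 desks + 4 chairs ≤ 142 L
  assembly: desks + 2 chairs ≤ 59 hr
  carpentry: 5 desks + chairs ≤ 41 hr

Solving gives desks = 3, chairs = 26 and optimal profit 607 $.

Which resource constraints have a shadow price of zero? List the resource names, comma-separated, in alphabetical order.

assembly, varnish

lumber: 64/64 (binding)
varnish: 119/142 (slack 23)
assembly: 55/59 (slack 4)
carpentry: 41/41 (binding)
By complementary slackness, a constraint with positive slack has shadow price 0 → assembly, varnish.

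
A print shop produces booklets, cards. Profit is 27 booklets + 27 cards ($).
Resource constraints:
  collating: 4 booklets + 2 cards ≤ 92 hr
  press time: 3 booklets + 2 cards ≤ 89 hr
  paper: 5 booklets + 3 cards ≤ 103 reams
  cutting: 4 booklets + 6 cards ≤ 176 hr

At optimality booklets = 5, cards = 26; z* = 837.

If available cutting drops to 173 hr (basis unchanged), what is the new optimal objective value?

828

Binding: paper and cutting. Non-binding: collating (20 unused), press time (22 unused).
Slack constraints have shadow price 0 (complementary slackness).
From A_Bᵀ y = c: 5·y_paper + 4·y_cutting = 27; 3·y_paper + 6·y_cutting = 27.
This yields shadow prices y_paper = 3, y_cutting = 3.
Δz = y_cutting·Δb = 3 × (-3) = -9, so new z* = 837 − 9 = 828.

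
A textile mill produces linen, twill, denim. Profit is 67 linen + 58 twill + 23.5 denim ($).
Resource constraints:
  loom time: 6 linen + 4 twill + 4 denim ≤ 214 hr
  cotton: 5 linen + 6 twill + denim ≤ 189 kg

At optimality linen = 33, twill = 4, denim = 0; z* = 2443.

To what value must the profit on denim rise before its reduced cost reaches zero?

Check each constraint at x*: loom time 214/214 (tight); cotton 189/189 (tight).
From A_Bᵀ y = c: 6·y_loom time + 5·y_cotton = 67; 4·y_loom time + 6·y_cotton = 58.
Solving: y_loom time = 7, y_cotton = 5.
denim enters the basis when its profit ≥ yᵀa₃ = 7·4 + 5·1 = 33.

33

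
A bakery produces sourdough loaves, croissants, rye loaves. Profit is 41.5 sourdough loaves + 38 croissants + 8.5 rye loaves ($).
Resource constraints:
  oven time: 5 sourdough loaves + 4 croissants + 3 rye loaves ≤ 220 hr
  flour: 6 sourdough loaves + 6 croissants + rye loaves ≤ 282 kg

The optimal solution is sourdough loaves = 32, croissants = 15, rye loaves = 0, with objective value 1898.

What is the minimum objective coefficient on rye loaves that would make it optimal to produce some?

At the optimum: oven time uses 220 of 220 (binding); flour uses 282 of 282 (binding).
Dual feasibility on the basic columns requires 5·y_oven time + 6·y_flour = 41.5, 4·y_oven time + 6·y_flour = 38.
Solving: y_oven time = 3.5, y_flour = 4.
rye loaves enters the basis when its profit ≥ yᵀa₃ = 3.5·3 + 4·1 = 14.5.

14.5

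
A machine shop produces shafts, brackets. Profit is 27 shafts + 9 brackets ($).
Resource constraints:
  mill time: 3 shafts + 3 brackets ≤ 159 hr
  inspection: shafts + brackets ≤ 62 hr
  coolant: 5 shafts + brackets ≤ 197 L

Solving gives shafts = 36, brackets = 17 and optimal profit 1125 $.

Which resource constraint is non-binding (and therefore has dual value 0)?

mill time: 159/159 (binding)
inspection: 53/62 (slack 9)
coolant: 197/197 (binding)
By complementary slackness, a constraint with positive slack has shadow price 0 → inspection.

inspection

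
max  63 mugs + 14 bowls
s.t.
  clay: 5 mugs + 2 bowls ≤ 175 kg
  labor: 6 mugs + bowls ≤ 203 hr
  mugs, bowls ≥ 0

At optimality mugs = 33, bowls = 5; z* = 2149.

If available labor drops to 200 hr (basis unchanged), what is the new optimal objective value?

At the optimum: clay uses 175 of 175 (binding); labor uses 203 of 203 (binding).
From A_Bᵀ y = c: 5·y_clay + 6·y_labor = 63; 2·y_clay + 1·y_labor = 14.
→ y_clay = 3 and y_labor = 8.
Δz = y_labor·Δb = 8 × (-3) = -24, so new z* = 2149 − 24 = 2125.

2125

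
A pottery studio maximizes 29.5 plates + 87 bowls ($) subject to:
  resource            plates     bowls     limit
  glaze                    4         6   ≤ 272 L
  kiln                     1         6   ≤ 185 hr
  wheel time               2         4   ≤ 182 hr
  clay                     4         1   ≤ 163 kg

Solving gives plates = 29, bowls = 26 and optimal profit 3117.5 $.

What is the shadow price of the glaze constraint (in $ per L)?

Check each constraint at x*: glaze 272/272 (tight); kiln 185/185 (tight); wheel time 162/182 (slack 20); clay 142/163 (slack 21).
Slack constraints have shadow price 0 (complementary slackness).
From A_Bᵀ y = c: 4·y_glaze + 1·y_kiln = 29.5; 6·y_glaze + 6·y_kiln = 87.
→ y_glaze = 5 and y_kiln = 9.5.
Shadow price of glaze = 5.

5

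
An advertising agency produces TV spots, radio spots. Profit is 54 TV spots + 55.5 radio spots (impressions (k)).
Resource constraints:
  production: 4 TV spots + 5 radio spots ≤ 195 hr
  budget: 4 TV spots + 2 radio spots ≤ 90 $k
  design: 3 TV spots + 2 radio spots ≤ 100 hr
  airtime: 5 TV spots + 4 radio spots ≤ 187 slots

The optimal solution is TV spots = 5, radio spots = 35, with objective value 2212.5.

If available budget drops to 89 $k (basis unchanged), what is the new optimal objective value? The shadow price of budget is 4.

Δb = -1, so new z* = 2212.5 + (4)·(-1) = 2212.5 − 4 = 2208.5.

2208.5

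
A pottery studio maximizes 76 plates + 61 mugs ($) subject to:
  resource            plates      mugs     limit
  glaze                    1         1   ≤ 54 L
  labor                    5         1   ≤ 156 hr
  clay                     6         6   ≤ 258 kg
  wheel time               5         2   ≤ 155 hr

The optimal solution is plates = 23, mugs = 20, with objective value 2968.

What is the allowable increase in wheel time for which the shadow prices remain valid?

Binding constraints: clay, wheel time. The basis is B = [[6,6],[5,2]] with det -18.
Per unit increase in wheel time, x* moves by d = (0.3333, -0.3333).
The basis stays optimal until labor becomes binding; allowable increase = 15.75 hr.

15.75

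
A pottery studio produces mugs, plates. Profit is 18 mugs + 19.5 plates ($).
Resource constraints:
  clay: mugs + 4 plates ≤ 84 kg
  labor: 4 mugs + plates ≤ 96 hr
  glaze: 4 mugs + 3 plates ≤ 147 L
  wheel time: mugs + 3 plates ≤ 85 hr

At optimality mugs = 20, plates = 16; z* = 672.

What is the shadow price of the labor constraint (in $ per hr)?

3.5

At the optimum: clay uses 84 of 84 (binding); labor uses 96 of 96 (binding); glaze uses 128 of 147 (slack = 19); wheel time uses 68 of 85 (slack = 17).
Slack constraints have shadow price 0 (complementary slackness).
From A_Bᵀ y = c: 1·y_clay + 4·y_labor = 18; 4·y_clay + 1·y_labor = 19.5.
This yields shadow prices y_clay = 4, y_labor = 3.5.
Shadow price of labor = 3.5.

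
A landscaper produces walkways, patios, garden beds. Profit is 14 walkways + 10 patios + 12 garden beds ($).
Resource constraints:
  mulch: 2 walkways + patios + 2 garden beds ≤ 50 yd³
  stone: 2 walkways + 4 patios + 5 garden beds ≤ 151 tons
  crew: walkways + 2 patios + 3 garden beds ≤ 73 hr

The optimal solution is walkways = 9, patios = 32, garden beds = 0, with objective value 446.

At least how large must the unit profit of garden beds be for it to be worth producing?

Binding: mulch and crew. Non-binding: stone (5 unused).
Slack constraints have shadow price 0 (complementary slackness).
Dual feasibility on the basic columns requires 2·y_mulch + 1·y_crew = 14, 1·y_mulch + 2·y_crew = 10.
This yields shadow prices y_mulch = 6, y_crew = 2.
garden beds enters the basis when its profit ≥ yᵀa₃ = 6·2 + 2·3 = 18.

18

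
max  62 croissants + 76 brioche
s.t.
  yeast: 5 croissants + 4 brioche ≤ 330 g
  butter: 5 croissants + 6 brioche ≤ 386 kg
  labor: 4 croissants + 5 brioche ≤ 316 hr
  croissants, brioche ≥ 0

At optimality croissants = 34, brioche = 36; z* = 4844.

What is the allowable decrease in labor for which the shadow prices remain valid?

1.6

Binding constraints: butter, labor. The basis is B = [[5,6],[4,5]] with det 1.
Per unit decrease in labor, x* moves by d = (6, -5).
The basis stays optimal until yeast becomes binding; allowable decrease = 1.6 hr.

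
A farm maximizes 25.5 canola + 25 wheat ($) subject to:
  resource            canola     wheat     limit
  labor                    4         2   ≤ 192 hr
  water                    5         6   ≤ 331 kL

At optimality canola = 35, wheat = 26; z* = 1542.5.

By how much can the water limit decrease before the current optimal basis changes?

91

Binding constraints: labor, water. The basis is B = [[4,2],[5,6]] with det 14.
Per unit decrease in water, x* moves by d = (0.1429, -0.2857).
The basis stays optimal until wheat reaches 0; allowable decrease = 91 kL.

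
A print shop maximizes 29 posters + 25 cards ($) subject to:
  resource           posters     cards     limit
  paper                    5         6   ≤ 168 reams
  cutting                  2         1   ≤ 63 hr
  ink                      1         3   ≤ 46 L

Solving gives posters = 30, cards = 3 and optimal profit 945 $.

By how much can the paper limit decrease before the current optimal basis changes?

Binding constraints: paper, cutting. The basis is B = [[5,6],[2,1]] with det -7.
Per unit decrease in paper, x* moves by d = (0.1429, -0.2857).
The basis stays optimal until cards reaches 0; allowable decrease = 10.5 reams.

10.5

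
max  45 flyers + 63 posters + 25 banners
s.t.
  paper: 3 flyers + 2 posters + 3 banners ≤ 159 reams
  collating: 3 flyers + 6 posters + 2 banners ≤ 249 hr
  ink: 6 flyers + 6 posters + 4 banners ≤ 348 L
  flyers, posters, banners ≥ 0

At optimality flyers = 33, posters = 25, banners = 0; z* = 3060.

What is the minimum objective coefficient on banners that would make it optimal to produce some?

At the optimum: paper uses 149 of 159 (slack = 10); collating uses 249 of 249 (binding); ink uses 348 of 348 (binding).
Since paper is not tight, its dual is 0.
Dual feasibility on the basic columns requires 3·y_collating + 6·y_ink = 45, 6·y_collating + 6·y_ink = 63.
Solving: y_collating = 6, y_ink = 4.5.
banners enters the basis when its profit ≥ yᵀa₃ = 6·2 + 4.5·4 = 30.

30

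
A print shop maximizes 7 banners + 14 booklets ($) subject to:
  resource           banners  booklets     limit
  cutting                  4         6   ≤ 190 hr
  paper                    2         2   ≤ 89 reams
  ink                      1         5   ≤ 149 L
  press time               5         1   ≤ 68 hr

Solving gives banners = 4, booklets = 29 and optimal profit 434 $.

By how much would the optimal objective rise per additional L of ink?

1

Binding: cutting and ink. Non-binding: paper (23 unused), press time (19 unused).
Slack constraints have shadow price 0 (complementary slackness).
Dual feasibility on the basic columns requires 4·y_cutting + 1·y_ink = 7, 6·y_cutting + 5·y_ink = 14.
This yields shadow prices y_cutting = 1.5, y_ink = 1.
Shadow price of ink = 1.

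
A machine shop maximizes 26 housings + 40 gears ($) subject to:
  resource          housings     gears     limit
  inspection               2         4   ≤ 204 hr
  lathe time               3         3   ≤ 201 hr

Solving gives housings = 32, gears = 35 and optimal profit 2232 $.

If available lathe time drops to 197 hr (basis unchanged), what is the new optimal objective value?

Check each constraint at x*: inspection 204/204 (tight); lathe time 201/201 (tight).
Dual feasibility on the basic columns requires 2·y_inspection + 3·y_lathe time = 26, 4·y_inspection + 3·y_lathe time = 40.
Solving: y_inspection = 7, y_lathe time = 4.
Δz = y_lathe time·Δb = 4 × (-4) = -16, so new z* = 2232 − 16 = 2216.

2216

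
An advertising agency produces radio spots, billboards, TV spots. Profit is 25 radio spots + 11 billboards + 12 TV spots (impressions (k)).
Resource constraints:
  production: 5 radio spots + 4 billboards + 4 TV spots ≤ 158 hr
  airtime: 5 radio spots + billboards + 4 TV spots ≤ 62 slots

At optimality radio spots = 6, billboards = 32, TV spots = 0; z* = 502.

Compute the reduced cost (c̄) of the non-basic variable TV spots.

At the optimum: production uses 158 of 158 (binding); airtime uses 62 of 62 (binding).
Dual feasibility on the basic columns requires 5·y_production + 5·y_airtime = 25, 4·y_production + 1·y_airtime = 11.
Solving: y_production = 2, y_airtime = 3.
Reduced cost of TV spots: c₃ − yᵀa₃ = 12 − (2·4 + 3·4) = 12 − 20 = -8.

-8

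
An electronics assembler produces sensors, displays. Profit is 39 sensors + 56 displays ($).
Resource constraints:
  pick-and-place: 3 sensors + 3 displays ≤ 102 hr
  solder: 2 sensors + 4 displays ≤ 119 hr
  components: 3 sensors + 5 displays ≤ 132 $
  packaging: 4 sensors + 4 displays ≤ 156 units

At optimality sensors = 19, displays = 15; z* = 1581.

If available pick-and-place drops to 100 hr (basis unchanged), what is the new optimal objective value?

Check each constraint at x*: pick-and-place 102/102 (tight); solder 98/119 (slack 21); components 132/132 (tight); packaging 136/156 (slack 20).
By complementary slackness, y = 0 for the non-binding constraints.
The binding rows give the dual system: 3·y_pick-and-place + 3·y_components = 39 and 3·y_pick-and-place + 5·y_components = 56.
→ y_pick-and-place = 4.5 and y_components = 8.5.
Δz = y_pick-and-place·Δb = 4.5 × (-2) = -9, so new z* = 1581 − 9 = 1572.

1572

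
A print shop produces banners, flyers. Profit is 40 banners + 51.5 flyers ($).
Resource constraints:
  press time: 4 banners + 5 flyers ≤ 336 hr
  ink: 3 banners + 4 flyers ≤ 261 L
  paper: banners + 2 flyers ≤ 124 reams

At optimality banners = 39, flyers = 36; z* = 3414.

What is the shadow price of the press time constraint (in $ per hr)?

Binding: press time and ink. Non-binding: paper (13 unused).
Since paper is not tight, its dual is 0.
Dual feasibility on the basic columns requires 4·y_press time + 3·y_ink = 40, 5·y_press time + 4·y_ink = 51.5.
This yields shadow prices y_press time = 5.5, y_ink = 6.
Shadow price of press time = 5.5.

5.5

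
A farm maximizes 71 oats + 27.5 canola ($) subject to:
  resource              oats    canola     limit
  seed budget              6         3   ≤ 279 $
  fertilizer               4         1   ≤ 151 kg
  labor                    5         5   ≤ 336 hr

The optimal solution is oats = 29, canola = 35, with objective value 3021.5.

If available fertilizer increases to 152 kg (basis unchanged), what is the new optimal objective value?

3029.5

Check each constraint at x*: seed budget 279/279 (tight); fertilizer 151/151 (tight); labor 320/336 (slack 16).
Since labor is not tight, its dual is 0.
From A_Bᵀ y = c: 6·y_seed budget + 4·y_fertilizer = 71; 3·y_seed budget + 1·y_fertilizer = 27.5.
Solving: y_seed budget = 6.5, y_fertilizer = 8.
Δz = y_fertilizer·Δb = 8 × (1) = 8, so new z* = 3021.5 + 8 = 3029.5.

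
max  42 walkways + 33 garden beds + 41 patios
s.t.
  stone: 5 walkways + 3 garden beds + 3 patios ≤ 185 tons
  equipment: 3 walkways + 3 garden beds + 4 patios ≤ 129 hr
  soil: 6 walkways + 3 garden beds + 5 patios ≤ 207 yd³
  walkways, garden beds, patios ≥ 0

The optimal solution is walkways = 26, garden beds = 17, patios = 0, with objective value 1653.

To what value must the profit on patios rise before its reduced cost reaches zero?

47

Binding: equipment and soil. Non-binding: stone (4 unused).
Slack constraints have shadow price 0 (complementary slackness).
The binding rows give the dual system: 3·y_equipment + 6·y_soil = 42 and 3·y_equipment + 3·y_soil = 33.
→ y_equipment = 8 and y_soil = 3.
patios enters the basis when its profit ≥ yᵀa₃ = 8·4 + 3·5 = 47.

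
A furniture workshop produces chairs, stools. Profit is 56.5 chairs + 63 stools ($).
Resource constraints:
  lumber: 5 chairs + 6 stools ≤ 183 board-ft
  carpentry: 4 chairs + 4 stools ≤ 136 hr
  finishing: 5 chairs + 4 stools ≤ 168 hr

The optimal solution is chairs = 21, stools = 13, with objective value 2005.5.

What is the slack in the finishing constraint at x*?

11

finishing used = 5·21 + 4·13 = 157; slack = 168 − 157 = 11.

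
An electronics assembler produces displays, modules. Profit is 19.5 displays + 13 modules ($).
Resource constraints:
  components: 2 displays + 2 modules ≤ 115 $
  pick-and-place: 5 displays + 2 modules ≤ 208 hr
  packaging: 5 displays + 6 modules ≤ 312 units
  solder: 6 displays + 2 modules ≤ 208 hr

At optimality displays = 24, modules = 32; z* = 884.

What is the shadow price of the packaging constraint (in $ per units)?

Check each constraint at x*: components 112/115 (slack 3); pick-and-place 184/208 (slack 24); packaging 312/312 (tight); solder 208/208 (tight).
Since components, pick-and-place are not tight, their duals are 0.
From A_Bᵀ y = c: 5·y_packaging + 6·y_solder = 19.5; 6·y_packaging + 2·y_solder = 13.
Solving: y_packaging = 1.5, y_solder = 2.
Shadow price of packaging = 1.5.

1.5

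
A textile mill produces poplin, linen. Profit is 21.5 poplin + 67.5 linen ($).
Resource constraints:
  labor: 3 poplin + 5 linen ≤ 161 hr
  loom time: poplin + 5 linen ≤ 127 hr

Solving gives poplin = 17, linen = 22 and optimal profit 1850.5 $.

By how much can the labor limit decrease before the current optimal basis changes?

34

Binding constraints: labor, loom time. The basis is B = [[3,5],[1,5]] with det 10.
Per unit decrease in labor, x* moves by d = (-0.5, 0.1).
The basis stays optimal until poplin reaches 0; allowable decrease = 34 hr.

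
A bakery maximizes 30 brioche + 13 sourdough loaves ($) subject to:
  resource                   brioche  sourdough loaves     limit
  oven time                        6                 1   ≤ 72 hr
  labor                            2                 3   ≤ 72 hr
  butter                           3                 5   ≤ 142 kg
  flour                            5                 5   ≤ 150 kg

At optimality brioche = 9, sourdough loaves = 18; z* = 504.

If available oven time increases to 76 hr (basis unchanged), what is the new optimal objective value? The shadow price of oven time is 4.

Δb = 4, so new z* = 504 + (4)·(4) = 504 + 16 = 520.

520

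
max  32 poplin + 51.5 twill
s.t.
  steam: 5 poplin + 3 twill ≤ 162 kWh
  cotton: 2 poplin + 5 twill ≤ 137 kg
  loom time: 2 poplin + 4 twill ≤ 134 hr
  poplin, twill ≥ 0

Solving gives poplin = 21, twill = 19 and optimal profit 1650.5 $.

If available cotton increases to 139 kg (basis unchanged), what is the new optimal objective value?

At the optimum: steam uses 162 of 162 (binding); cotton uses 137 of 137 (binding); loom time uses 118 of 134 (slack = 16).
Slack constraints have shadow price 0 (complementary slackness).
Dual feasibility on the basic columns requires 5·y_steam + 2·y_cotton = 32, 3·y_steam + 5·y_cotton = 51.5.
Solving: y_steam = 3, y_cotton = 8.5.
Δz = y_cotton·Δb = 8.5 × (2) = 17, so new z* = 1650.5 + 17 = 1667.5.

1667.5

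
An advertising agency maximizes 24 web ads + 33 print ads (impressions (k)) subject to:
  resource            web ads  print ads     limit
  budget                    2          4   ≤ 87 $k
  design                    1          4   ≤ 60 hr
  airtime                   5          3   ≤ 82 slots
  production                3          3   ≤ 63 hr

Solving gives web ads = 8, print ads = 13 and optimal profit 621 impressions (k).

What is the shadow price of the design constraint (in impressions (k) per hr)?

Check each constraint at x*: budget 68/87 (slack 19); design 60/60 (tight); airtime 79/82 (slack 3); production 63/63 (tight).
Slack constraints have shadow price 0 (complementary slackness).
Dual feasibility on the basic columns requires 1·y_design + 3·y_production = 24, 4·y_design + 3·y_production = 33.
This yields shadow prices y_design = 3, y_production = 7.
Shadow price of design = 3.

3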